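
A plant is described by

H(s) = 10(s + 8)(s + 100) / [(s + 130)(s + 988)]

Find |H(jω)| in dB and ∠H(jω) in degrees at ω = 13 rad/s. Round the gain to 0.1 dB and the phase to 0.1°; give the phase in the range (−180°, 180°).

-18.5 dB, 59.3°

At s = jω = j13:
zero (s+8): 8 + j13 → |·| = √(8²+13²) = √233 ≈ 15.264, ∠ = arctan(13/8) ≈ 58.39°
zero (s+100): 100 + j13 → |·| = √(100²+13²) = √10169 ≈ 100.84, ∠ = arctan(13/100) ≈ 7.41°
pole (s+130): 130 + j13 → |·| = √(130²+13²) = √17069 ≈ 130.65, ∠ = arctan(13/130) ≈ 5.71°
pole (s+988): 988 + j13 → |·| = √(988²+13²) = √976313 ≈ 988.09, ∠ = arctan(13/988) ≈ 0.75°
|H| = 10 · 1539.2 / 1.2909e+05 ≈ 0.11923
Gain = 20 log₁₀(0.11923) ≈ -18.47 dB
∠H = 65.80° − 6.46° = 59.34°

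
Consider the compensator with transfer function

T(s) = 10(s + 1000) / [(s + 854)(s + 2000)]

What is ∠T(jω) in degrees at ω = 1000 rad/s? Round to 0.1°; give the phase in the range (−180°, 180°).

-31.1°

At s = jω = j1000:
zero (s+1000): 1000 + j1000 → |·| = √(1000²+1000²) = √2000000 ≈ 1414.2, ∠ = arctan(1000/1000) ≈ 45.00°
pole (s+854): 854 + j1000 → |·| = √(854²+1000²) = √1729316 ≈ 1315, ∠ = arctan(1000/854) ≈ 49.50°
pole (s+2000): 2000 + j1000 → |·| = √(2000²+1000²) = √5000000 ≈ 2236.1, ∠ = arctan(1000/2000) ≈ 26.57°
∠T = 45.00° − 76.07° = -31.07°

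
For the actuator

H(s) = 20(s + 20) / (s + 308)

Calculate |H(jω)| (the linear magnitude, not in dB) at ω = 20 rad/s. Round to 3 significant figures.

1.83

At s = jω = j20:
zero (s+20): 20 + j20 → |·| = √(20²+20²) = √800 ≈ 28.284, ∠ = arctan(20/20) ≈ 45.00°
pole (s+308): 308 + j20 → |·| = √(308²+20²) = √95264 ≈ 308.65, ∠ = arctan(20/308) ≈ 3.72°
|H| = 20 · 28.284 / 308.65 ≈ 1.8328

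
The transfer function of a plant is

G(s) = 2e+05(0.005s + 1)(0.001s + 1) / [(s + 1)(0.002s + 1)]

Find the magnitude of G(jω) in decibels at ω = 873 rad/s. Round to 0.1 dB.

At ω = 873 rad/s:
zero (1 + j873·0.005) = 1 + j4.365 → |·| ≈ 4.4781, ∠ ≈ 77.10°
zero (1 + j873·0.001) = 1 + j0.873 → |·| ≈ 1.3275, ∠ ≈ 41.12°
pole (1 + j873·1) = 1 + j873 → |·| ≈ 873, ∠ ≈ 89.93°
pole (1 + j873·0.002) = 1 + j1.746 → |·| ≈ 2.0121, ∠ ≈ 60.20°
|G| = 2e+05 · 4.4781 · 1.3275 / (873 · 2.0121) ≈ 676.85
Gain = 20 log₁₀(676.85) ≈ 56.61 dB

56.6 dB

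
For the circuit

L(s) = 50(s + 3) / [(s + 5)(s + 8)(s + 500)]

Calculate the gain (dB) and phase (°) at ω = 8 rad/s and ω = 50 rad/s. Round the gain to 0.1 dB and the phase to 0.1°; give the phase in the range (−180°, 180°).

At s = jω = j8:
zero (s+3): 3 + j8 → |·| = √(3²+8²) = √73 ≈ 8.544, ∠ = arctan(8/3) ≈ 69.44°
pole (s+5): 5 + j8 → |·| = √(5²+8²) = √89 ≈ 9.434, ∠ = arctan(8/5) ≈ 57.99°
pole (s+8): 8 + j8 → |·| = √(8²+8²) = √128 ≈ 11.314, ∠ = arctan(8/8) ≈ 45.00°
pole (s+500): 500 + j8 → |·| = √(500²+8²) = √250064 ≈ 500.06, ∠ = arctan(8/500) ≈ 0.92°
|L| = 50 · 8.544 / 53375 ≈ 0.0080037
Gain = 20 log₁₀(0.0080037) ≈ -41.93 dB
∠L = 69.44° − 103.91° = -34.47°

At s = jω = j50:
zero (s+3): 3 + j50 → |·| = √(3²+50²) = √2509 ≈ 50.09, ∠ = arctan(50/3) ≈ 86.57°
pole (s+5): 5 + j50 → |·| = √(5²+50²) = √2525 ≈ 50.249, ∠ = arctan(50/5) ≈ 84.29°
pole (s+8): 8 + j50 → |·| = √(8²+50²) = √2564 ≈ 50.636, ∠ = arctan(50/8) ≈ 80.91°
pole (s+500): 500 + j50 → |·| = √(500²+50²) = √252500 ≈ 502.49, ∠ = arctan(50/500) ≈ 5.71°
|L| = 50 · 50.09 / 1.2785e+06 ≈ 0.0019589
Gain = 20 log₁₀(0.0019589) ≈ -54.16 dB
∠L = 86.57° − 170.91° = -84.34°

ω = 8: -41.9 dB, -34.5°; ω = 50: -54.2 dB, -84.3°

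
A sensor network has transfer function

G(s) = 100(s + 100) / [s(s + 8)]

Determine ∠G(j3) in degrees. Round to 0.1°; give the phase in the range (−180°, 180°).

-108.8°

At s = jω = j3:
zero (s+100): 100 + j3 → |·| = √(100²+3²) = √10009 ≈ 100.04, ∠ = arctan(3/100) ≈ 1.72°
pole (s+8): 8 + j3 → |·| = √(8²+3²) = √73 ≈ 8.544, ∠ = arctan(3/8) ≈ 20.56°
pole at origin: |s| = 3, ∠ = 90.00° (in denominator)
∠G = 1.72° − 110.56° = -108.84°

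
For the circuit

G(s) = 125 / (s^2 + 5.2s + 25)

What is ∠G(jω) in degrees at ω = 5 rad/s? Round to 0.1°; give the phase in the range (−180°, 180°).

At s = jω = j5:
quadratic: (j5)² + 5.2·j5 + 25 = 0 + j26 → |·| ≈ 26, ∠ ≈ 90.00°
∠G = 0.00° − 90.00° = -90.00°

-90.0°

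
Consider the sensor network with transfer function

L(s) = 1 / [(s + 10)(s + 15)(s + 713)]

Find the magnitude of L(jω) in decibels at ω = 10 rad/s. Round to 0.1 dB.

At s = jω = j10:
pole (s+10): 10 + j10 → |·| = √(10²+10²) = √200 ≈ 14.142, ∠ = arctan(10/10) ≈ 45.00°
pole (s+15): 15 + j10 → |·| = √(15²+10²) = √325 ≈ 18.028, ∠ = arctan(10/15) ≈ 33.69°
pole (s+713): 713 + j10 → |·| = √(713²+10²) = √508469 ≈ 713.07, ∠ = arctan(10/713) ≈ 0.80°
|L| = 1 / 1.818e+05 ≈ 5.5006e-06
Gain = 20 log₁₀(5.5006e-06) ≈ -105.19 dB

-105.2 dB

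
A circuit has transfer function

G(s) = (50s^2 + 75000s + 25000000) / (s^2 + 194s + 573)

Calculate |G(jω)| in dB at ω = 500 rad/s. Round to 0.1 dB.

43.4 dB

Substitute s = j500:
Numerator: 50(j500)^2 + 75000(j500) + 25000000 = 12500000 + j37500000
Denominator: (j500)^2 + 194(j500) + 573 = -249427 + j97000
|N| = √(12500000² + 37500000²) ≈ 3.9528e+07, ∠N ≈ 71.57°
|D| = √(249427² + 97000²) ≈ 2.6762e+05, ∠D ≈ 158.75°
|G| = 3.9528e+07 / 2.6762e+05 ≈ 147.7
Gain = 20 log₁₀(147.7) ≈ 43.39 dB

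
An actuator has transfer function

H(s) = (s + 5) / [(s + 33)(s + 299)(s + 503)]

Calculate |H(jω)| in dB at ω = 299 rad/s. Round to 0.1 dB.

At s = jω = j299:
zero (s+5): 5 + j299 → |·| = √(5²+299²) = √89426 ≈ 299.04, ∠ = arctan(299/5) ≈ 89.04°
pole (s+33): 33 + j299 → |·| = √(33²+299²) = √90490 ≈ 300.82, ∠ = arctan(299/33) ≈ 83.70°
pole (s+299): 299 + j299 → |·| = √(299²+299²) = √178802 ≈ 422.85, ∠ = arctan(299/299) ≈ 45.00°
pole (s+503): 503 + j299 → |·| = √(503²+299²) = √342410 ≈ 585.16, ∠ = arctan(299/503) ≈ 30.73°
|H| = 1 · 299.04 / 7.4433e+07 ≈ 4.0176e-06
Gain = 20 log₁₀(4.0176e-06) ≈ -107.92 dB

-107.9 dB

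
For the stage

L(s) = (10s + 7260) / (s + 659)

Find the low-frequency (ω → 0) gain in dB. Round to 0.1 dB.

L(0) = 7260 / 659 ≈ 11.017
20 log₁₀(11.017) ≈ 20.84 dB

20.8 dB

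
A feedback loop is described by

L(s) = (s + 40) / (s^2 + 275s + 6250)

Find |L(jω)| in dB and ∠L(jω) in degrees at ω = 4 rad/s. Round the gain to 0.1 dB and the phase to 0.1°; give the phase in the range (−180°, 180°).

Substitute s = j4:
Numerator: (j4) + 40 = 40 + j4
Denominator: (j4)^2 + 275(j4) + 6250 = 6234 + j1100
|N| = √(40² + 4²) ≈ 40.2, ∠N ≈ 5.71°
|D| = √(6234² + 1100²) ≈ 6330.3, ∠D ≈ 10.01°
|L| = 40.2 / 6330.3 ≈ 0.0063504
Gain = 20 log₁₀(0.0063504) ≈ -43.94 dB
∠L = 5.71° − 10.01° = -4.30°

-43.9 dB, -4.3°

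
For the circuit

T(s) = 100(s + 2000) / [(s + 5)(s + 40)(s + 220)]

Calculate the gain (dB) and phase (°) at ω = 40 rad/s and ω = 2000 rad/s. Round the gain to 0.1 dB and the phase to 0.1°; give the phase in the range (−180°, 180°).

At s = jω = j40:
zero (s+2000): 2000 + j40 → |·| = √(2000²+40²) = √4001600 ≈ 2000.4, ∠ = arctan(40/2000) ≈ 1.15°
pole (s+5): 5 + j40 → |·| = √(5²+40²) = √1625 ≈ 40.311, ∠ = arctan(40/5) ≈ 82.87°
pole (s+40): 40 + j40 → |·| = √(40²+40²) = √3200 ≈ 56.569, ∠ = arctan(40/40) ≈ 45.00°
pole (s+220): 220 + j40 → |·| = √(220²+40²) = √50000 ≈ 223.61, ∠ = arctan(40/220) ≈ 10.30°
|T| = 100 · 2000.4 / 5.0991e+05 ≈ 0.3923
Gain = 20 log₁₀(0.3923) ≈ -8.13 dB
∠T = 1.15° − 138.17° = -137.02°

At s = jω = j2000:
zero (s+2000): 2000 + j2000 → |·| = √(2000²+2000²) = √8000000 ≈ 2828.4, ∠ = arctan(2000/2000) ≈ 45.00°
pole (s+5): 5 + j2000 → |·| = √(5²+2000²) = √4000025 ≈ 2000, ∠ = arctan(2000/5) ≈ 89.86°
pole (s+40): 40 + j2000 → |·| = √(40²+2000²) = √4001600 ≈ 2000.4, ∠ = arctan(2000/40) ≈ 88.85°
pole (s+220): 220 + j2000 → |·| = √(220²+2000²) = √4048400 ≈ 2012.1, ∠ = arctan(2000/220) ≈ 83.72°
|T| = 100 · 2828.4 / 8.05e+09 ≈ 3.5135e-05
Gain = 20 log₁₀(3.5135e-05) ≈ -89.09 dB
∠T = 45.00° − 262.43° = -217.43° ≡ 142.57° (principal value)

ω = 40: -8.1 dB, -137.0°; ω = 2000: -89.1 dB, 142.6°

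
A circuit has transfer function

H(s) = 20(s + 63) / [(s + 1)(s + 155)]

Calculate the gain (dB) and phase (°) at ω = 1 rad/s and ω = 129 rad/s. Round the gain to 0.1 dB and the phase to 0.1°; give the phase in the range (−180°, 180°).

At s = jω = j1:
zero (s+63): 63 + j1 → |·| = √(63²+1²) = √3970 ≈ 63.008, ∠ = arctan(1/63) ≈ 0.91°
pole (s+1): 1 + j1 → |·| = √(1²+1²) = √2 ≈ 1.4142, ∠ = arctan(1/1) ≈ 45.00°
pole (s+155): 155 + j1 → |·| = √(155²+1²) = √24026 ≈ 155, ∠ = arctan(1/155) ≈ 0.37°
|H| = 20 · 63.008 / 219.2 ≈ 5.7489
Gain = 20 log₁₀(5.7489) ≈ 15.19 dB
∠H = 0.91° − 45.37° = -44.46°

At s = jω = j129:
zero (s+63): 63 + j129 → |·| = √(63²+129²) = √20610 ≈ 143.56, ∠ = arctan(129/63) ≈ 63.97°
pole (s+1): 1 + j129 → |·| = √(1²+129²) = √16642 ≈ 129, ∠ = arctan(129/1) ≈ 89.56°
pole (s+155): 155 + j129 → |·| = √(155²+129²) = √40666 ≈ 201.66, ∠ = arctan(129/155) ≈ 39.77°
|H| = 20 · 143.56 / 26014 ≈ 0.11037
Gain = 20 log₁₀(0.11037) ≈ -19.14 dB
∠H = 63.97° − 129.33° = -65.36°

ω = 1: 15.2 dB, -44.5°; ω = 129: -19.1 dB, -65.4°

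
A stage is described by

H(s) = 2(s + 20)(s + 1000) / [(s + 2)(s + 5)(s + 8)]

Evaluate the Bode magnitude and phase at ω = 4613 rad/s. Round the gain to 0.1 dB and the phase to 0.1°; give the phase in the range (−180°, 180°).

-67.1 dB, -102.3°

At s = jω = j4613:
zero (s+20): 20 + j4613 → |·| = √(20²+4613²) = √21280169 ≈ 4613, ∠ = arctan(4613/20) ≈ 89.75°
zero (s+1000): 1000 + j4613 → |·| = √(1000²+4613²) = √22279769 ≈ 4720.1, ∠ = arctan(4613/1000) ≈ 77.77°
pole (s+2): 2 + j4613 → |·| = √(2²+4613²) = √21279773 ≈ 4613, ∠ = arctan(4613/2) ≈ 89.98°
pole (s+5): 5 + j4613 → |·| = √(5²+4613²) = √21279794 ≈ 4613, ∠ = arctan(4613/5) ≈ 89.94°
pole (s+8): 8 + j4613 → |·| = √(8²+4613²) = √21279833 ≈ 4613, ∠ = arctan(4613/8) ≈ 89.90°
|H| = 2 · 2.1774e+07 / 9.8164e+10 ≈ 0.00044362
Gain = 20 log₁₀(0.00044362) ≈ -67.06 dB
∠H = 167.52° − 269.82° = -102.30°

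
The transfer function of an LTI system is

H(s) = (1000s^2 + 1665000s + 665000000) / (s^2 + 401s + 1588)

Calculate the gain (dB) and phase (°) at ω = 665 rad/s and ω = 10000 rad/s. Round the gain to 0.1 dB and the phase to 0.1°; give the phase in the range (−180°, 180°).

ω = 665: 66.8 dB, -70.2°; ω = 10000: 60.1 dB, -7.2°

Substitute s = j665:
Numerator: 1000(j665)^2 + 1665000(j665) + 665000000 = 222775000 + j1107225000
Denominator: (j665)^2 + 401(j665) + 1588 = -440637 + j266665
|N| = √(222775000² + 1107225000²) ≈ 1.1294e+09, ∠N ≈ 78.62°
|D| = √(440637² + 266665²) ≈ 5.1504e+05, ∠D ≈ 148.82°
|H| = 1.1294e+09 / 5.1504e+05 ≈ 2192.8
Gain = 20 log₁₀(2192.8) ≈ 66.82 dB
∠H = 78.62° − 148.82° = -70.20°

Substitute s = j10000:
Numerator: 1000(j10000)^2 + 1665000(j10000) + 665000000 = -99335000000 + j16650000000
Denominator: (j10000)^2 + 401(j10000) + 1588 = -99998412 + j4010000
|N| = √(99335000000² + 16650000000²) ≈ 1.0072e+11, ∠N ≈ 170.48°
|D| = √(99998412² + 4010000²) ≈ 1.0008e+08, ∠D ≈ 177.70°
|H| = 1.0072e+11 / 1.0008e+08 ≈ 1006.4
Gain = 20 log₁₀(1006.4) ≈ 60.06 dB
∠H = 170.48° − 177.70° = -7.22°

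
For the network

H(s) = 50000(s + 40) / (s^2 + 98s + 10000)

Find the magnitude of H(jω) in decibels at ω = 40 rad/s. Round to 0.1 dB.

49.7 dB

At s = jω = j40:
zero (s+40): 40 + j40 → |·| = √(40²+40²) = √3200 ≈ 56.569, ∠ = arctan(40/40) ≈ 45.00°
quadratic: (j40)² + 98·j40 + 10000 = 8400 + j3920 → |·| ≈ 9269.6, ∠ ≈ 25.02°
|H| = 50000 · 56.569 / 9269.6 ≈ 305.13
Gain = 20 log₁₀(305.13) ≈ 49.69 dB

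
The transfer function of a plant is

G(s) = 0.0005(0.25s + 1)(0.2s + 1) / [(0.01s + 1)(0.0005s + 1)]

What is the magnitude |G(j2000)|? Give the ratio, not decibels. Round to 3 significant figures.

At ω = 2000 rad/s:
zero (1 + j2000·0.25) = 1 + j500 → |·| ≈ 500, ∠ ≈ 89.89°
zero (1 + j2000·0.2) = 1 + j400 → |·| ≈ 400, ∠ ≈ 89.86°
pole (1 + j2000·0.01) = 1 + j20 → |·| ≈ 20.025, ∠ ≈ 87.14°
pole (1 + j2000·0.0005) = 1 + j1 → |·| ≈ 1.4142, ∠ ≈ 45.00°
|G| = 0.0005 · 500 · 400 / (20.025 · 1.4142) ≈ 3.5312

3.53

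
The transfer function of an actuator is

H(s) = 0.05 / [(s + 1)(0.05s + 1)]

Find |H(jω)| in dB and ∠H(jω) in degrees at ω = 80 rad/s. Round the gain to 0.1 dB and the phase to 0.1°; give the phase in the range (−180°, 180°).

At ω = 80 rad/s:
pole (1 + j80·1) = 1 + j80 → |·| ≈ 80.006, ∠ ≈ 89.28°
pole (1 + j80·0.05) = 1 + j4 → |·| ≈ 4.1231, ∠ ≈ 75.96°
|H| = 0.05 · 1 / (80.006 · 4.1231) ≈ 0.00015157
Gain = 20 log₁₀(0.00015157) ≈ -76.39 dB
∠H = (0°) − (89.28° + 75.96°) = -165.24°

-76.4 dB, -165.2°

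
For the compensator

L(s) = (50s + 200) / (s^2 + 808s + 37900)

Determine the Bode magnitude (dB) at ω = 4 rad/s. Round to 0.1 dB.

Substitute s = j4:
Numerator: 50(j4) + 200 = 200 + j200
Denominator: (j4)^2 + 808(j4) + 37900 = 37884 + j3232
|N| = √(200² + 200²) ≈ 282.84, ∠N ≈ 45.00°
|D| = √(37884² + 3232²) ≈ 38022, ∠D ≈ 4.88°
|L| = 282.84 / 38022 ≈ 0.0074389
Gain = 20 log₁₀(0.0074389) ≈ -42.57 dB

-42.6 dB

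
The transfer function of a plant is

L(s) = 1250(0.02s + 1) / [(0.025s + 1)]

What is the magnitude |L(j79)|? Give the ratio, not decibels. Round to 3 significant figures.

1.06e+03

At ω = 79 rad/s:
zero (1 + j79·0.02) = 1 + j1.58 → |·| ≈ 1.8699, ∠ ≈ 57.67°
pole (1 + j79·0.025) = 1 + j1.975 → |·| ≈ 2.2137, ∠ ≈ 63.15°
|L| = 1250 · 1.8699 / (2.2137) ≈ 1055.9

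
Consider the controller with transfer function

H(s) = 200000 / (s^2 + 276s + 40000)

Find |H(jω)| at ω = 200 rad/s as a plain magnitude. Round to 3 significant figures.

At s = jω = j200:
quadratic: (j200)² + 276·j200 + 40000 = 0 + j55200 → |·| ≈ 55200, ∠ ≈ 90.00°
|H| = 200000 / 55200 ≈ 3.6232

3.62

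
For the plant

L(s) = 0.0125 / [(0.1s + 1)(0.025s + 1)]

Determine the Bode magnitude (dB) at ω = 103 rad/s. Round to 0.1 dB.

-67.2 dB

At ω = 103 rad/s:
pole (1 + j103·0.1) = 1 + j10.3 → |·| ≈ 10.348, ∠ ≈ 84.45°
pole (1 + j103·0.025) = 1 + j2.575 → |·| ≈ 2.7624, ∠ ≈ 68.78°
|L| = 0.0125 · 1 / (10.348 · 2.7624) ≈ 0.00043729
Gain = 20 log₁₀(0.00043729) ≈ -67.18 dB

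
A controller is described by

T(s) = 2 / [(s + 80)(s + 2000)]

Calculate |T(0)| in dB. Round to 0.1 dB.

-98.1 dB

T(0) = 2 / (80·2000) = 1.25e-05
20 log₁₀(1.25e-05) ≈ -98.06 dB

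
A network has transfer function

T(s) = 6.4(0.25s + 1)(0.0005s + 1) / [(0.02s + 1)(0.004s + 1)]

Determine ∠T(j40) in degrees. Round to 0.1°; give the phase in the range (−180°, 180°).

37.7°

At ω = 40 rad/s:
zero (1 + j40·0.25) = 1 + j10 → |·| ≈ 10.05, ∠ ≈ 84.29°
zero (1 + j40·0.0005) = 1 + j0.02 → |·| ≈ 1.0002, ∠ ≈ 1.15°
pole (1 + j40·0.02) = 1 + j0.8 → |·| ≈ 1.2806, ∠ ≈ 38.66°
pole (1 + j40·0.004) = 1 + j0.16 → |·| ≈ 1.0127, ∠ ≈ 9.09°
∠T = (84.29° + 1.15°) − (38.66° + 9.09°) = 37.69°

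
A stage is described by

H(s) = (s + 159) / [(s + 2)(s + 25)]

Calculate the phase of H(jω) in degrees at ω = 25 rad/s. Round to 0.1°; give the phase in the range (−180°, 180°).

-121.5°

At s = jω = j25:
zero (s+159): 159 + j25 → |·| = √(159²+25²) = √25906 ≈ 160.95, ∠ = arctan(25/159) ≈ 8.94°
pole (s+2): 2 + j25 → |·| = √(2²+25²) = √629 ≈ 25.08, ∠ = arctan(25/2) ≈ 85.43°
pole (s+25): 25 + j25 → |·| = √(25²+25²) = √1250 ≈ 35.355, ∠ = arctan(25/25) ≈ 45.00°
∠H = 8.94° − 130.43° = -121.49°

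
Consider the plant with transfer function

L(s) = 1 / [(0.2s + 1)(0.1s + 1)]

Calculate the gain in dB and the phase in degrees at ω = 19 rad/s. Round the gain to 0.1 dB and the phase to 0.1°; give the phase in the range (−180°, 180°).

At ω = 19 rad/s:
pole (1 + j19·0.2) = 1 + j3.8 → |·| ≈ 3.9294, ∠ ≈ 75.26°
pole (1 + j19·0.1) = 1 + j1.9 → |·| ≈ 2.1471, ∠ ≈ 62.24°
|L| = 1 · 1 / (3.9294 · 2.1471) ≈ 0.11853
Gain = 20 log₁₀(0.11853) ≈ -18.52 dB
∠L = (0°) − (75.26° + 62.24°) = -137.50°

-18.5 dB, -137.5°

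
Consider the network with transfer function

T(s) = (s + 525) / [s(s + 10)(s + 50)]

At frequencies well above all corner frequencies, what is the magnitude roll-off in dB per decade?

-40 dB/decade

Each pole contributes −20 dB/decade at high frequency; each zero contributes +20 dB/decade.
Net: 1 zero(s) − 3 pole(s) → -40 dB/decade.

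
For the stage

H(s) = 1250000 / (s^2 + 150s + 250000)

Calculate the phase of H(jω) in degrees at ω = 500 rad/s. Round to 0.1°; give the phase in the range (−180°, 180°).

-90.0°

At s = jω = j500:
quadratic: (j500)² + 150·j500 + 250000 = 0 + j75000 → |·| ≈ 75000, ∠ ≈ 90.00°
∠H = 0.00° − 90.00° = -90.00°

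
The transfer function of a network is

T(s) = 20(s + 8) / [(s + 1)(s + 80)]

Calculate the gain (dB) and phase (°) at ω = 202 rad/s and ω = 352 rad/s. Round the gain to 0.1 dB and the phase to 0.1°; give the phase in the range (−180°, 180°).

ω = 202: -20.7 dB, -70.4°; ω = 352: -25.1 dB, -78.3°

At s = jω = j202:
zero (s+8): 8 + j202 → |·| = √(8²+202²) = √40868 ≈ 202.16, ∠ = arctan(202/8) ≈ 87.73°
pole (s+1): 1 + j202 → |·| = √(1²+202²) = √40805 ≈ 202, ∠ = arctan(202/1) ≈ 89.72°
pole (s+80): 80 + j202 → |·| = √(80²+202²) = √47204 ≈ 217.26, ∠ = arctan(202/80) ≈ 68.39°
|T| = 20 · 202.16 / 43887 ≈ 0.092128
Gain = 20 log₁₀(0.092128) ≈ -20.71 dB
∠T = 87.73° − 158.11° = -70.38°

At s = jω = j352:
zero (s+8): 8 + j352 → |·| = √(8²+352²) = √123968 ≈ 352.09, ∠ = arctan(352/8) ≈ 88.70°
pole (s+1): 1 + j352 → |·| = √(1²+352²) = √123905 ≈ 352, ∠ = arctan(352/1) ≈ 89.84°
pole (s+80): 80 + j352 → |·| = √(80²+352²) = √130304 ≈ 360.98, ∠ = arctan(352/80) ≈ 77.20°
|T| = 20 · 352.09 / 1.2706e+05 ≈ 0.055421
Gain = 20 log₁₀(0.055421) ≈ -25.13 dB
∠T = 88.70° − 167.04° = -78.34°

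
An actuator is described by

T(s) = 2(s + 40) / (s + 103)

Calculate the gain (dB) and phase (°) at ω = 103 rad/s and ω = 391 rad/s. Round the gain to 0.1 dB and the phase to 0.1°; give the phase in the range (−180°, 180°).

ω = 103: 3.6 dB, 23.8°; ω = 391: 5.8 dB, 8.9°

At s = jω = j103:
zero (s+40): 40 + j103 → |·| = √(40²+103²) = √12209 ≈ 110.49, ∠ = arctan(103/40) ≈ 68.78°
pole (s+103): 103 + j103 → |·| = √(103²+103²) = √21218 ≈ 145.66, ∠ = arctan(103/103) ≈ 45.00°
|T| = 2 · 110.49 / 145.66 ≈ 1.5171
Gain = 20 log₁₀(1.5171) ≈ 3.62 dB
∠T = 68.78° − 45.00° = 23.78°

At s = jω = j391:
zero (s+40): 40 + j391 → |·| = √(40²+391²) = √154481 ≈ 393.04, ∠ = arctan(391/40) ≈ 84.16°
pole (s+103): 103 + j391 → |·| = √(103²+391²) = √163490 ≈ 404.34, ∠ = arctan(391/103) ≈ 75.24°
|T| = 2 · 393.04 / 404.34 ≈ 1.9441
Gain = 20 log₁₀(1.9441) ≈ 5.77 dB
∠T = 84.16° − 75.24° = 8.92°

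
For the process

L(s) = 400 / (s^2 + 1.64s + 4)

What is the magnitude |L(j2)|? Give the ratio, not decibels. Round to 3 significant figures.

122

At s = jω = j2:
quadratic: (j2)² + 1.64·j2 + 4 = 0 + j3.28 → |·| ≈ 3.28, ∠ ≈ 90.00°
|L| = 400 / 3.28 ≈ 121.95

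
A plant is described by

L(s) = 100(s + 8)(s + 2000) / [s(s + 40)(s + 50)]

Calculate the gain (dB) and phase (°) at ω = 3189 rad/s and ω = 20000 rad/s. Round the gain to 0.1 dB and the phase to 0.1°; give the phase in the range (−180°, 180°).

At s = jω = j3189:
zero (s+8): 8 + j3189 → |·| = √(8²+3189²) = √10169785 ≈ 3189, ∠ = arctan(3189/8) ≈ 89.86°
zero (s+2000): 2000 + j3189 → |·| = √(2000²+3189²) = √14169721 ≈ 3764.3, ∠ = arctan(3189/2000) ≈ 57.91°
pole (s+40): 40 + j3189 → |·| = √(40²+3189²) = √10171321 ≈ 3189.3, ∠ = arctan(3189/40) ≈ 89.28°
pole (s+50): 50 + j3189 → |·| = √(50²+3189²) = √10172221 ≈ 3189.4, ∠ = arctan(3189/50) ≈ 89.10°
pole at origin: |s| = 3189, ∠ = 90.00° (in denominator)
|L| = 100 · 1.2004e+07 / 3.2438e+10 ≈ 0.037006
Gain = 20 log₁₀(0.037006) ≈ -28.63 dB
∠L = 147.77° − 268.38° = -120.61°

At s = jω = j20000:
zero (s+8): 8 + j20000 → |·| = √(8²+20000²) = √400000064 ≈ 20000, ∠ = arctan(20000/8) ≈ 89.98°
zero (s+2000): 2000 + j20000 → |·| = √(2000²+20000²) = √404000000 ≈ 20100, ∠ = arctan(20000/2000) ≈ 84.29°
pole (s+40): 40 + j20000 → |·| = √(40²+20000²) = √400001600 ≈ 20000, ∠ = arctan(20000/40) ≈ 89.89°
pole (s+50): 50 + j20000 → |·| = √(50²+20000²) = √400002500 ≈ 20000, ∠ = arctan(20000/50) ≈ 89.86°
pole at origin: |s| = 20000, ∠ = 90.00° (in denominator)
|L| = 100 · 4.02e+08 / 8e+12 ≈ 0.005025
Gain = 20 log₁₀(0.005025) ≈ -45.98 dB
∠L = 174.27° − 269.75° = -95.48°

ω = 3189: -28.6 dB, -120.6°; ω = 20000: -46.0 dB, -95.5°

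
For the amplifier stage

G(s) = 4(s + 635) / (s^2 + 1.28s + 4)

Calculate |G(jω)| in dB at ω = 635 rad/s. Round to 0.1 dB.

-41.0 dB

At s = jω = j635:
zero (s+635): 635 + j635 → |·| = √(635²+635²) = √806450 ≈ 898.03, ∠ = arctan(635/635) ≈ 45.00°
quadratic: (j635)² + 1.28·j635 + 4 = -403221 + j812.8 → |·| ≈ 4.0322e+05, ∠ ≈ 179.88°
|G| = 4 · 898.03 / 4.0322e+05 ≈ 0.0089086
Gain = 20 log₁₀(0.0089086) ≈ -41.00 dB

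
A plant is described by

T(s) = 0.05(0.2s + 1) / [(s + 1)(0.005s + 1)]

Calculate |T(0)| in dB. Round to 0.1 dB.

T(0) = 0.05 · 1 / 1 = 0.05
20 log₁₀(0.05) ≈ -26.02 dB

-26.0 dB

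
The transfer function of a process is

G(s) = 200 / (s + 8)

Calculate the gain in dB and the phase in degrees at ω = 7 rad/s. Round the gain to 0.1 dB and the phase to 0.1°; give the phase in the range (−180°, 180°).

25.5 dB, -41.2°

At s = jω = j7:
pole (s+8): 8 + j7 → |·| = √(8²+7²) = √113 ≈ 10.63, ∠ = arctan(7/8) ≈ 41.19°
|G| = 200 / 10.63 ≈ 18.815
Gain = 20 log₁₀(18.815) ≈ 25.49 dB
∠G = 0.00° − 41.19° = -41.19°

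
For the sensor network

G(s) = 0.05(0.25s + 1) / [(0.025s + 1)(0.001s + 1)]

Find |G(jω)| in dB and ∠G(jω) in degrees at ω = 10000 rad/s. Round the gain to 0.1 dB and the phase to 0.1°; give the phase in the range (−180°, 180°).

At ω = 10000 rad/s:
zero (1 + j10000·0.25) = 1 + j2500 → |·| ≈ 2500, ∠ ≈ 89.98°
pole (1 + j10000·0.025) = 1 + j250 → |·| ≈ 250, ∠ ≈ 89.77°
pole (1 + j10000·0.001) = 1 + j10 → |·| ≈ 10.05, ∠ ≈ 84.29°
|G| = 0.05 · 2500 / (250 · 10.05) ≈ 0.049751
Gain = 20 log₁₀(0.049751) ≈ -26.06 dB
∠G = (89.98°) − (89.77° + 84.29°) = -84.08°

-26.1 dB, -84.1°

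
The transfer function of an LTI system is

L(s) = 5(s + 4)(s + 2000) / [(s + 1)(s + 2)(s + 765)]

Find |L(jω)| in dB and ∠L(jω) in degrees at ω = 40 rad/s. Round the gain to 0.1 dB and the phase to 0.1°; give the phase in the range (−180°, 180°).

-9.7 dB, -93.3°

At s = jω = j40:
zero (s+4): 4 + j40 → |·| = √(4²+40²) = √1616 ≈ 40.2, ∠ = arctan(40/4) ≈ 84.29°
zero (s+2000): 2000 + j40 → |·| = √(2000²+40²) = √4001600 ≈ 2000.4, ∠ = arctan(40/2000) ≈ 1.15°
pole (s+1): 1 + j40 → |·| = √(1²+40²) = √1601 ≈ 40.012, ∠ = arctan(40/1) ≈ 88.57°
pole (s+2): 2 + j40 → |·| = √(2²+40²) = √1604 ≈ 40.05, ∠ = arctan(40/2) ≈ 87.14°
pole (s+765): 765 + j40 → |·| = √(765²+40²) = √586825 ≈ 766.05, ∠ = arctan(40/765) ≈ 2.99°
|L| = 5 · 80416 / 1.2276e+06 ≈ 0.32753
Gain = 20 log₁₀(0.32753) ≈ -9.69 dB
∠L = 85.44° − 178.70° = -93.26°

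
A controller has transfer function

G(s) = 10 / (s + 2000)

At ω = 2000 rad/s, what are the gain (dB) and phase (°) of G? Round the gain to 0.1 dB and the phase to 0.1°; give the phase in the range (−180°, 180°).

-49.0 dB, -45.0°

At s = jω = j2000:
pole (s+2000): 2000 + j2000 → |·| = √(2000²+2000²) = √8000000 ≈ 2828.4, ∠ = arctan(2000/2000) ≈ 45.00°
|G| = 10 / 2828.4 ≈ 0.0035356
Gain = 20 log₁₀(0.0035356) ≈ -49.03 dB
∠G = 0.00° − 45.00° = -45.00°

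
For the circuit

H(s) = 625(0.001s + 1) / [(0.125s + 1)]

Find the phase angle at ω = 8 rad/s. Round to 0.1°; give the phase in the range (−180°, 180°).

At ω = 8 rad/s:
zero (1 + j8·0.001) = 1 + j0.008 → |·| ≈ 1, ∠ ≈ 0.46°
pole (1 + j8·0.125) = 1 + j1 → |·| ≈ 1.4142, ∠ ≈ 45.00°
∠H = (0.46°) − (45.00°) = -44.54°

-44.5°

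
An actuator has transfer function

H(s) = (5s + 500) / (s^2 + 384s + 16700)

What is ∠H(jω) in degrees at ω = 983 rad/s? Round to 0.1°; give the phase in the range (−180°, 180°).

Substitute s = j983:
Numerator: 5(j983) + 500 = 500 + j4915
Denominator: (j983)^2 + 384(j983) + 16700 = -949589 + j377472
|N| = √(500² + 4915²) ≈ 4940.4, ∠N ≈ 84.19°
|D| = √(949589² + 377472²) ≈ 1.0219e+06, ∠D ≈ 158.32°
∠H = 84.19° − 158.32° = -74.13°

-74.1°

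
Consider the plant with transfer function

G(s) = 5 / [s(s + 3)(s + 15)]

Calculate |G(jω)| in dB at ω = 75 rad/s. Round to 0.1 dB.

At s = jω = j75:
pole (s+3): 3 + j75 → |·| = √(3²+75²) = √5634 ≈ 75.06, ∠ = arctan(75/3) ≈ 87.71°
pole (s+15): 15 + j75 → |·| = √(15²+75²) = √5850 ≈ 76.485, ∠ = arctan(75/15) ≈ 78.69°
pole at origin: |s| = 75, ∠ = 90.00° (in denominator)
|G| = 5 / 4.3057e+05 ≈ 1.1613e-05
Gain = 20 log₁₀(1.1613e-05) ≈ -98.70 dB

-98.7 dB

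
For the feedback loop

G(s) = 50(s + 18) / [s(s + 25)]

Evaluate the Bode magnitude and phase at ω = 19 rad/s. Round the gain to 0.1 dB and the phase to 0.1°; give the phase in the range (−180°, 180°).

At s = jω = j19:
zero (s+18): 18 + j19 → |·| = √(18²+19²) = √685 ≈ 26.173, ∠ = arctan(19/18) ≈ 46.55°
pole (s+25): 25 + j19 → |·| = √(25²+19²) = √986 ≈ 31.401, ∠ = arctan(19/25) ≈ 37.23°
pole at origin: |s| = 19, ∠ = 90.00° (in denominator)
|G| = 50 · 26.173 / 596.62 ≈ 2.1934
Gain = 20 log₁₀(2.1934) ≈ 6.82 dB
∠G = 46.55° − 127.23° = -80.68°

6.8 dB, -80.7°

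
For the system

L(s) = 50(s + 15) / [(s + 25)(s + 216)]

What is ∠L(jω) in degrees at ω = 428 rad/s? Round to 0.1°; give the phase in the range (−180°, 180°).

At s = jω = j428:
zero (s+15): 15 + j428 → |·| = √(15²+428²) = √183409 ≈ 428.26, ∠ = arctan(428/15) ≈ 87.99°
pole (s+25): 25 + j428 → |·| = √(25²+428²) = √183809 ≈ 428.73, ∠ = arctan(428/25) ≈ 86.66°
pole (s+216): 216 + j428 → |·| = √(216²+428²) = √229840 ≈ 479.42, ∠ = arctan(428/216) ≈ 63.22°
∠L = 87.99° − 149.88° = -61.89°

-61.9°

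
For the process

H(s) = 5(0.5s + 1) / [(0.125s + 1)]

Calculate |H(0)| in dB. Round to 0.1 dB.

H(0) = 5 · 1 / 1 = 5
20 log₁₀(5) ≈ 13.98 dB

14.0 dB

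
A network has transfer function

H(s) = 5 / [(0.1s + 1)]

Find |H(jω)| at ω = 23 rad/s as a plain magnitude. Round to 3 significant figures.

At ω = 23 rad/s:
pole (1 + j23·0.1) = 1 + j2.3 → |·| ≈ 2.508, ∠ ≈ 66.50°
|H| = 5 · 1 / (2.508) ≈ 1.9936

1.99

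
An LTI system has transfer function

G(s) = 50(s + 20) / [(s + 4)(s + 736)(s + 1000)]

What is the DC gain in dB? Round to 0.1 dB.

G(0) = 50·20 / (4·736·1000) ≈ 0.00033967
20 log₁₀(0.00033967) ≈ -69.38 dB

-69.4 dB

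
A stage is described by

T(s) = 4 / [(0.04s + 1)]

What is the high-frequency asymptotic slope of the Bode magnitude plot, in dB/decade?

Each pole contributes −20 dB/decade at high frequency; each zero contributes +20 dB/decade.
Net: 0 zero(s) − 1 pole(s) → -20 dB/decade.

-20 dB/decade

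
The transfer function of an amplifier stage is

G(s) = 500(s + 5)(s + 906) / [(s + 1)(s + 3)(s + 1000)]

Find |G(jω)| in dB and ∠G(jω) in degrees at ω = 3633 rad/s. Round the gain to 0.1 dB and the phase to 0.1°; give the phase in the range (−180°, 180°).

At s = jω = j3633:
zero (s+5): 5 + j3633 → |·| = √(5²+3633²) = √13198714 ≈ 3633, ∠ = arctan(3633/5) ≈ 89.92°
zero (s+906): 906 + j3633 → |·| = √(906²+3633²) = √14019525 ≈ 3744.3, ∠ = arctan(3633/906) ≈ 76.00°
pole (s+1): 1 + j3633 → |·| = √(1²+3633²) = √13198690 ≈ 3633, ∠ = arctan(3633/1) ≈ 89.98°
pole (s+3): 3 + j3633 → |·| = √(3²+3633²) = √13198698 ≈ 3633, ∠ = arctan(3633/3) ≈ 89.95°
pole (s+1000): 1000 + j3633 → |·| = √(1000²+3633²) = √14198689 ≈ 3768.1, ∠ = arctan(3633/1000) ≈ 74.61°
|G| = 500 · 1.3603e+07 / 4.9734e+10 ≈ 0.13676
Gain = 20 log₁₀(0.13676) ≈ -17.28 dB
∠G = 165.92° − 254.54° = -88.62°

-17.3 dB, -88.6°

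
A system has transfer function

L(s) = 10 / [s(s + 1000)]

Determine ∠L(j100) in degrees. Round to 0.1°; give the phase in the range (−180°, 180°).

-95.7°

At s = jω = j100:
pole (s+1000): 1000 + j100 → |·| = √(1000²+100²) = √1010000 ≈ 1005, ∠ = arctan(100/1000) ≈ 5.71°
pole at origin: |s| = 100, ∠ = 90.00° (in denominator)
∠L = 0.00° − 95.71° = -95.71°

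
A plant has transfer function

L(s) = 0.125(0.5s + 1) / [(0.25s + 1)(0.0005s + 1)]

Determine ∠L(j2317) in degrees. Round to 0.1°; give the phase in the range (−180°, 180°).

At ω = 2317 rad/s:
zero (1 + j2317·0.5) = 1 + j1158.5 → |·| ≈ 1158.5, ∠ ≈ 89.95°
pole (1 + j2317·0.25) = 1 + j579.25 → |·| ≈ 579.25, ∠ ≈ 89.90°
pole (1 + j2317·0.0005) = 1 + j1.1585 → |·| ≈ 1.5304, ∠ ≈ 49.20°
∠L = (89.95°) − (89.90° + 49.20°) = -49.15°

-49.2°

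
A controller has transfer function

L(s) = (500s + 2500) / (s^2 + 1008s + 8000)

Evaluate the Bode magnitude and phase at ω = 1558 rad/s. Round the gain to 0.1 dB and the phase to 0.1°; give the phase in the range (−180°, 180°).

Substitute s = j1558:
Numerator: 500(j1558) + 2500 = 2500 + j779000
Denominator: (j1558)^2 + 1008(j1558) + 8000 = -2419364 + j1570464
|N| = √(2500² + 779000²) ≈ 7.79e+05, ∠N ≈ 89.82°
|D| = √(2419364² + 1570464²) ≈ 2.8844e+06, ∠D ≈ 147.01°
|L| = 7.79e+05 / 2.8844e+06 ≈ 0.27007
Gain = 20 log₁₀(0.27007) ≈ -11.37 dB
∠L = 89.82° − 147.01° = -57.19°

-11.4 dB, -57.2°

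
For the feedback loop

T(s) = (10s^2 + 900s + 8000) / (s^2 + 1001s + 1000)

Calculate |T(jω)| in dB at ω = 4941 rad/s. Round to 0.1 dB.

Substitute s = j4941:
Numerator: 10(j4941)^2 + 900(j4941) + 8000 = -244126810 + j4446900
Denominator: (j4941)^2 + 1001(j4941) + 1000 = -24412481 + j4945941
|N| = √(244126810² + 4446900²) ≈ 2.4417e+08, ∠N ≈ 178.96°
|D| = √(24412481² + 4945941²) ≈ 2.4908e+07, ∠D ≈ 168.55°
|T| = 2.4417e+08 / 2.4908e+07 ≈ 9.8029
Gain = 20 log₁₀(9.8029) ≈ 19.83 dB

19.8 dB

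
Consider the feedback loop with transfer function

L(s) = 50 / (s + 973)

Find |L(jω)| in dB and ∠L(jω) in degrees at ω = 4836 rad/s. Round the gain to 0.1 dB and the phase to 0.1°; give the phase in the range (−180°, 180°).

-39.9 dB, -78.6°

At s = jω = j4836:
pole (s+973): 973 + j4836 → |·| = √(973²+4836²) = √24333625 ≈ 4932.9, ∠ = arctan(4836/973) ≈ 78.62°
|L| = 50 / 4932.9 ≈ 0.010136
Gain = 20 log₁₀(0.010136) ≈ -39.88 dB
∠L = 0.00° − 78.62° = -78.62°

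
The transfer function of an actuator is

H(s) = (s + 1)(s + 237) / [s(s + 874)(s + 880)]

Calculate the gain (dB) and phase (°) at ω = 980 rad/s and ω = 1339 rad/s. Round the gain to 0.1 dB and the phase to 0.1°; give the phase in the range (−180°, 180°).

At s = jω = j980:
zero (s+1): 1 + j980 → |·| = √(1²+980²) = √960401 ≈ 980, ∠ = arctan(980/1) ≈ 89.94°
zero (s+237): 237 + j980 → |·| = √(237²+980²) = √1016569 ≈ 1008.3, ∠ = arctan(980/237) ≈ 76.40°
pole (s+874): 874 + j980 → |·| = √(874²+980²) = √1724276 ≈ 1313.1, ∠ = arctan(980/874) ≈ 48.27°
pole (s+880): 880 + j980 → |·| = √(880²+980²) = √1734800 ≈ 1317.1, ∠ = arctan(980/880) ≈ 48.08°
pole at origin: |s| = 980, ∠ = 90.00° (in denominator)
|H| = 1 · 9.8813e+05 / 1.6949e+09 ≈ 0.000583
Gain = 20 log₁₀(0.000583) ≈ -64.69 dB
∠H = 166.34° − 186.35° = -20.01°

At s = jω = j1339:
zero (s+1): 1 + j1339 → |·| = √(1²+1339²) = √1792922 ≈ 1339, ∠ = arctan(1339/1) ≈ 89.96°
zero (s+237): 237 + j1339 → |·| = √(237²+1339²) = √1849090 ≈ 1359.8, ∠ = arctan(1339/237) ≈ 79.96°
pole (s+874): 874 + j1339 → |·| = √(874²+1339²) = √2556797 ≈ 1599, ∠ = arctan(1339/874) ≈ 56.87°
pole (s+880): 880 + j1339 → |·| = √(880²+1339²) = √2567321 ≈ 1602.3, ∠ = arctan(1339/880) ≈ 56.69°
pole at origin: |s| = 1339, ∠ = 90.00° (in denominator)
|H| = 1 · 1.8208e+06 / 3.4306e+09 ≈ 0.00053075
Gain = 20 log₁₀(0.00053075) ≈ -65.50 dB
∠H = 169.92° − 203.56° = -33.64°

ω = 980: -64.7 dB, -20.0°; ω = 1339: -65.5 dB, -33.6°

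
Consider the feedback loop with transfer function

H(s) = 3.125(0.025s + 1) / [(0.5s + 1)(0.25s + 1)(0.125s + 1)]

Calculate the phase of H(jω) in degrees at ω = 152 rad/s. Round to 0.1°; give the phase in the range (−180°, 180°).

170.5°

At ω = 152 rad/s:
zero (1 + j152·0.025) = 1 + j3.8 → |·| ≈ 3.9294, ∠ ≈ 75.26°
pole (1 + j152·0.5) = 1 + j76 → |·| ≈ 76.007, ∠ ≈ 89.25°
pole (1 + j152·0.25) = 1 + j38 → |·| ≈ 38.013, ∠ ≈ 88.49°
pole (1 + j152·0.125) = 1 + j19 → |·| ≈ 19.026, ∠ ≈ 86.99°
∠H = (75.26°) − (89.25° + 88.49° + 86.99°) = -189.47° ≡ 170.53° (principal value)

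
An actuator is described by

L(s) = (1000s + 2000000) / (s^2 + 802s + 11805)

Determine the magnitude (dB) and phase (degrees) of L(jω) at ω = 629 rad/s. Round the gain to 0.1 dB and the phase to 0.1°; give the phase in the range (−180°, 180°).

10.4 dB, -109.8°

Substitute s = j629:
Numerator: 1000(j629) + 2000000 = 2000000 + j629000
Denominator: (j629)^2 + 802(j629) + 11805 = -383836 + j504458
|N| = √(2000000² + 629000²) ≈ 2.0966e+06, ∠N ≈ 17.46°
|D| = √(383836² + 504458²) ≈ 6.3388e+05, ∠D ≈ 127.27°
|L| = 2.0966e+06 / 6.3388e+05 ≈ 3.3076
Gain = 20 log₁₀(3.3076) ≈ 10.39 dB
∠L = 17.46° − 127.27° = -109.81°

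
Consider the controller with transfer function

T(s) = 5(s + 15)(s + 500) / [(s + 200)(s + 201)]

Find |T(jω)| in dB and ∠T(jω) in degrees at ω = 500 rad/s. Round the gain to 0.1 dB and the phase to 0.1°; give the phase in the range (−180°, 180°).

At s = jω = j500:
zero (s+15): 15 + j500 → |·| = √(15²+500²) = √250225 ≈ 500.22, ∠ = arctan(500/15) ≈ 88.28°
zero (s+500): 500 + j500 → |·| = √(500²+500²) = √500000 ≈ 707.11, ∠ = arctan(500/500) ≈ 45.00°
pole (s+200): 200 + j500 → |·| = √(200²+500²) = √290000 ≈ 538.52, ∠ = arctan(500/200) ≈ 68.20°
pole (s+201): 201 + j500 → |·| = √(201²+500²) = √290401 ≈ 538.89, ∠ = arctan(500/201) ≈ 68.10°
|T| = 5 · 3.5371e+05 / 2.902e+05 ≈ 6.0942
Gain = 20 log₁₀(6.0942) ≈ 15.70 dB
∠T = 133.28° − 136.30° = -3.02°

15.7 dB, -3.0°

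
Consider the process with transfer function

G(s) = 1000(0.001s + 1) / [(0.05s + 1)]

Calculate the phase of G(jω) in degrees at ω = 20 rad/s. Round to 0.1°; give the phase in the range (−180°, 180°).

-43.9°

At ω = 20 rad/s:
zero (1 + j20·0.001) = 1 + j0.02 → |·| ≈ 1.0002, ∠ ≈ 1.15°
pole (1 + j20·0.05) = 1 + j1 → |·| ≈ 1.4142, ∠ ≈ 45.00°
∠G = (1.15°) − (45.00°) = -43.85°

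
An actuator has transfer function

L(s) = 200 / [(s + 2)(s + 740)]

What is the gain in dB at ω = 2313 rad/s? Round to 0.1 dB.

At s = jω = j2313:
pole (s+2): 2 + j2313 → |·| = √(2²+2313²) = √5349973 ≈ 2313, ∠ = arctan(2313/2) ≈ 89.95°
pole (s+740): 740 + j2313 → |·| = √(740²+2313²) = √5897569 ≈ 2428.5, ∠ = arctan(2313/740) ≈ 72.26°
|L| = 200 / 5.6171e+06 ≈ 3.5606e-05
Gain = 20 log₁₀(3.5606e-05) ≈ -88.97 dB

-89.0 dB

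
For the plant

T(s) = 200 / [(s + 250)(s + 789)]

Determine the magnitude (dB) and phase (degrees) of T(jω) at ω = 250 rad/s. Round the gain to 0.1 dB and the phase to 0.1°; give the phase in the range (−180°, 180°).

At s = jω = j250:
pole (s+250): 250 + j250 → |·| = √(250²+250²) = √125000 ≈ 353.55, ∠ = arctan(250/250) ≈ 45.00°
pole (s+789): 789 + j250 → |·| = √(789²+250²) = √685021 ≈ 827.66, ∠ = arctan(250/789) ≈ 17.58°
|T| = 200 / 2.9262e+05 ≈ 0.00068348
Gain = 20 log₁₀(0.00068348) ≈ -63.31 dB
∠T = 0.00° − 62.58° = -62.58°

-63.3 dB, -62.6°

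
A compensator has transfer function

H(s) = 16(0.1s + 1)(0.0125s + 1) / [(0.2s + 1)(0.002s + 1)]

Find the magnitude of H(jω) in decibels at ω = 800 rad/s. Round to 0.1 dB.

32.6 dB

At ω = 800 rad/s:
zero (1 + j800·0.1) = 1 + j80 → |·| ≈ 80.006, ∠ ≈ 89.28°
zero (1 + j800·0.0125) = 1 + j10 → |·| ≈ 10.05, ∠ ≈ 84.29°
pole (1 + j800·0.2) = 1 + j160 → |·| ≈ 160, ∠ ≈ 89.64°
pole (1 + j800·0.002) = 1 + j1.6 → |·| ≈ 1.8868, ∠ ≈ 57.99°
|H| = 16 · 80.006 · 10.05 / (160 · 1.8868) ≈ 42.615
Gain = 20 log₁₀(42.615) ≈ 32.59 dB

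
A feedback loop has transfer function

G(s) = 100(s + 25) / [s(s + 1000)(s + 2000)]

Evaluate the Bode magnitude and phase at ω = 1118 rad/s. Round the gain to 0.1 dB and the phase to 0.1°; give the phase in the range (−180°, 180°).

-90.7 dB, -78.7°

At s = jω = j1118:
zero (s+25): 25 + j1118 → |·| = √(25²+1118²) = √1250549 ≈ 1118.3, ∠ = arctan(1118/25) ≈ 88.72°
pole (s+1000): 1000 + j1118 → |·| = √(1000²+1118²) = √2249924 ≈ 1500, ∠ = arctan(1118/1000) ≈ 48.19°
pole (s+2000): 2000 + j1118 → |·| = √(2000²+1118²) = √5249924 ≈ 2291.3, ∠ = arctan(1118/2000) ≈ 29.21°
pole at origin: |s| = 1118, ∠ = 90.00° (in denominator)
|G| = 100 · 1118.3 / 3.8425e+09 ≈ 2.9103e-05
Gain = 20 log₁₀(2.9103e-05) ≈ -90.72 dB
∠G = 88.72° − 167.40° = -78.68°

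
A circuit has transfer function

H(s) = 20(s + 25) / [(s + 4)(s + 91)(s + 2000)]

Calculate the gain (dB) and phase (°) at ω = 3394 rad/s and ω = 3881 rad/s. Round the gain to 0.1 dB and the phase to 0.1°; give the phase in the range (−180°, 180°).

At s = jω = j3394:
zero (s+25): 25 + j3394 → |·| = √(25²+3394²) = √11519861 ≈ 3394.1, ∠ = arctan(3394/25) ≈ 89.58°
pole (s+4): 4 + j3394 → |·| = √(4²+3394²) = √11519252 ≈ 3394, ∠ = arctan(3394/4) ≈ 89.93°
pole (s+91): 91 + j3394 → |·| = √(91²+3394²) = √11527517 ≈ 3395.2, ∠ = arctan(3394/91) ≈ 88.46°
pole (s+2000): 2000 + j3394 → |·| = √(2000²+3394²) = √15519236 ≈ 3939.4, ∠ = arctan(3394/2000) ≈ 59.49°
|H| = 20 · 3394.1 / 4.5395e+10 ≈ 1.4954e-06
Gain = 20 log₁₀(1.4954e-06) ≈ -116.50 dB
∠H = 89.58° − 237.88° = -148.30°

At s = jω = j3881:
zero (s+25): 25 + j3881 → |·| = √(25²+3881²) = √15062786 ≈ 3881.1, ∠ = arctan(3881/25) ≈ 89.63°
pole (s+4): 4 + j3881 → |·| = √(4²+3881²) = √15062177 ≈ 3881, ∠ = arctan(3881/4) ≈ 89.94°
pole (s+91): 91 + j3881 → |·| = √(91²+3881²) = √15070442 ≈ 3882.1, ∠ = arctan(3881/91) ≈ 88.66°
pole (s+2000): 2000 + j3881 → |·| = √(2000²+3881²) = √19062161 ≈ 4366, ∠ = arctan(3881/2000) ≈ 62.74°
|H| = 20 · 3881.1 / 6.578e+10 ≈ 1.18e-06
Gain = 20 log₁₀(1.18e-06) ≈ -118.56 dB
∠H = 89.63° − 241.34° = -151.71°

ω = 3394: -116.5 dB, -148.3°; ω = 3881: -118.6 dB, -151.7°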